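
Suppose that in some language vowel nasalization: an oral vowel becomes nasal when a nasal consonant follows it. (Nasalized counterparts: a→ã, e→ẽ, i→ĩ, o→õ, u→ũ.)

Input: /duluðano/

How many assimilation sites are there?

/a/ before nasal /n/ → [ã]
1 segment changes.

1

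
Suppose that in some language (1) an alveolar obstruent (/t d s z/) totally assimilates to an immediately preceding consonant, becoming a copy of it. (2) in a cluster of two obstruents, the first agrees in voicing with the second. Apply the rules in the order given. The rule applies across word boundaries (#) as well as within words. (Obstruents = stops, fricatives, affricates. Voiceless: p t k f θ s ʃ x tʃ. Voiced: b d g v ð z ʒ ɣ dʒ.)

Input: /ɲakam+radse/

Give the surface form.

Rule 1: /s/ after /d/ → [d] (total assimilation)
After rule 1: ɲakam+radde
Rule 2: no segment meets the rule's conditions; no change.

[ɲakam+radde]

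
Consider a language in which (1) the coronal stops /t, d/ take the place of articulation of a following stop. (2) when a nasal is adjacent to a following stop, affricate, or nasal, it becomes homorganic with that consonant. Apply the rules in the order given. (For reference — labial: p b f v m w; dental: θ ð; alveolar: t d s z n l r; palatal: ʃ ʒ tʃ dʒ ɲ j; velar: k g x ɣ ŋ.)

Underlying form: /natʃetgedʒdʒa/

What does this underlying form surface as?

[natʃekgedʒdʒa]

Rule 1: /t/ before /g/ (velar) → [k]
After rule 1: natʃekgedʒdʒa
Rule 2: no segment meets the rule's conditions; no change.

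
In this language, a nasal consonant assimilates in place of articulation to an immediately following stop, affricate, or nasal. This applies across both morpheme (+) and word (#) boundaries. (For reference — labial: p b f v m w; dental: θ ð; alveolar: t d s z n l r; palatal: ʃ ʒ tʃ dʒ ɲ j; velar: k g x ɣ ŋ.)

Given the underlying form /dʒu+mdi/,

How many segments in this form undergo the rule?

1

/m/ before /d/ (alveolar) → [n]
1 segment changes.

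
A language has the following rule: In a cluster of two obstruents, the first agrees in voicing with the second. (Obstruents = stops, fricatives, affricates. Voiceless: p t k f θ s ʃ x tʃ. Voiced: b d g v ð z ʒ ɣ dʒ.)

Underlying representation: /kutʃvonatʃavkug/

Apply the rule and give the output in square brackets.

/tʃ/ before /v/ (voiced) → [dʒ]
/v/ before /k/ (voiceless) → [f]

[kudʒvonatʃafkug]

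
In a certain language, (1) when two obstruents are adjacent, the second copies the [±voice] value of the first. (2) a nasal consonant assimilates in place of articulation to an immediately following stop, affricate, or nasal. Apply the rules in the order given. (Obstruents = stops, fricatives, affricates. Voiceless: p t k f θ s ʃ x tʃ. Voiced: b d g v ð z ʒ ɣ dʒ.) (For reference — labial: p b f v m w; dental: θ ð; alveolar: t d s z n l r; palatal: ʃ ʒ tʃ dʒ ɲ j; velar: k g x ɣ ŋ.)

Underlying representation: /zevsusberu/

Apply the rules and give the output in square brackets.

[zevzusperu]

Rule 1: /s/ after /v/ (voiced) → [z]
Rule 1: /b/ after /s/ (voiceless) → [p]
After rule 1: zevzusperu
Rule 2: no segment meets the rule's conditions; no change.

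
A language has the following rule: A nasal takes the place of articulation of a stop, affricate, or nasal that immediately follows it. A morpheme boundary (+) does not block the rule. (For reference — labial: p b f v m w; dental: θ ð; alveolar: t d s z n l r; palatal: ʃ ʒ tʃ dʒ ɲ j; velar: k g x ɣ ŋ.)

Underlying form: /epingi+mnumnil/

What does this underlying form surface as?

[epiŋgi+nnunnil]

/n/ before /g/ (velar) → [ŋ]
/m/ before /n/ (alveolar) → [n]
/m/ before /n/ (alveolar) → [n]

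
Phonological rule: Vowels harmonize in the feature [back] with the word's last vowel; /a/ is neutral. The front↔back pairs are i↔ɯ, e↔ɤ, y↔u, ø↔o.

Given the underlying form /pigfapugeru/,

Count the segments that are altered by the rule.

2

/i/ harmonizes with /u/ ([+back]) → [ɯ]
/e/ harmonizes with /u/ ([+back]) → [ɤ]
2 segments change.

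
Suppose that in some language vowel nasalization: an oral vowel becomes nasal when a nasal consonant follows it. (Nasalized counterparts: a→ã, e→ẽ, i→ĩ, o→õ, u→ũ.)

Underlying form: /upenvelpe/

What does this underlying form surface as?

[upẽnvelpe]

/e/ before nasal /n/ → [ẽ]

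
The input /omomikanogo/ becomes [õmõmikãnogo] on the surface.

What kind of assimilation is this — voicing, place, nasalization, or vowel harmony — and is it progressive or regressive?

/o/→[õ] /o/→[õ] /a/→[ã].
Each target copies a feature from the following segment, so the direction is regressive.

nasalization, regressive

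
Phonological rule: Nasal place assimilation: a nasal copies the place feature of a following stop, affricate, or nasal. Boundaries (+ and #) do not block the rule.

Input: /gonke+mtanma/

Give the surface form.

/n/ before /k/ (velar) → [ŋ]
/m/ before /t/ (alveolar) → [n]
/n/ before /m/ (labial) → [m]

[goŋke+ntamma]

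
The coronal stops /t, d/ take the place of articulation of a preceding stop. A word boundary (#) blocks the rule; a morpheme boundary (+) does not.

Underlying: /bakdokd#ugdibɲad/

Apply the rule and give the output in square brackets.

/d/ after /k/ (velar) → [g]
/d/ after /k/ (velar) → [g]
/d/ after /g/ (velar) → [g]

[bakgokg#uggibɲad]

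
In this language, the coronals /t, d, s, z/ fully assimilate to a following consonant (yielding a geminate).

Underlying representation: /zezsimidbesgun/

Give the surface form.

[zessimibbeggun]

/z/ before /s/ → [s] (total assimilation)
/d/ before /b/ → [b] (total assimilation)
/s/ before /g/ → [g] (total assimilation)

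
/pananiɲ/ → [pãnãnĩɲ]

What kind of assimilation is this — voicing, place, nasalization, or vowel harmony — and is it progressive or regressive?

nasalization, regressive

/a/→[ã] /a/→[ã] /i/→[ĩ].
Each target copies a feature from the following segment, so the direction is regressive.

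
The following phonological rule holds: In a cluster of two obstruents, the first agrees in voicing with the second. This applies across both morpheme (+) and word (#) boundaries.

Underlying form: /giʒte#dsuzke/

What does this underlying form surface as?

/ʒ/ before /t/ (voiceless) → [ʃ]
/d/ before /s/ (voiceless) → [t]
/z/ before /k/ (voiceless) → [s]

[giʃte#tsuske]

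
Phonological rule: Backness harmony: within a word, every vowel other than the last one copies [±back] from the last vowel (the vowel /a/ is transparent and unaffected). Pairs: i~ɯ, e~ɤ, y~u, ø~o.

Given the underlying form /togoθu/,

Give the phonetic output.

no segment meets the rule's conditions; no change.

[togoθu]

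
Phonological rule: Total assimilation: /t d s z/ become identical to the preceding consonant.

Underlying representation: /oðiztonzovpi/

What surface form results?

/t/ after /z/ → [z] (total assimilation)
/z/ after /n/ → [n] (total assimilation)

[oðizzonnovpi]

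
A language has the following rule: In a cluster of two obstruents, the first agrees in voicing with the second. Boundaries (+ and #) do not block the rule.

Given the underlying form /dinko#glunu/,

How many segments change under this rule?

0

No segment meets the rule's conditions.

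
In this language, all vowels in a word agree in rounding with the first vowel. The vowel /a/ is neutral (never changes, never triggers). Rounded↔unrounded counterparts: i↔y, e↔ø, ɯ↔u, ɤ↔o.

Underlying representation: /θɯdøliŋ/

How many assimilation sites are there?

1

/ø/ harmonizes with /ɯ/ ([-round]) → [e]
1 segment changes.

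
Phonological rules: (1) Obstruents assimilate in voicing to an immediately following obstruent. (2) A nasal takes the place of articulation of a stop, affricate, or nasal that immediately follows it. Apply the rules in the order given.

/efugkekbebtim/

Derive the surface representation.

Rule 1: /g/ before /k/ (voiceless) → [k]
Rule 1: /k/ before /b/ (voiced) → [g]
Rule 1: /b/ before /t/ (voiceless) → [p]
After rule 1: efukkegbeptim
Rule 2: no segment meets the rule's conditions; no change.

[efukkegbeptim]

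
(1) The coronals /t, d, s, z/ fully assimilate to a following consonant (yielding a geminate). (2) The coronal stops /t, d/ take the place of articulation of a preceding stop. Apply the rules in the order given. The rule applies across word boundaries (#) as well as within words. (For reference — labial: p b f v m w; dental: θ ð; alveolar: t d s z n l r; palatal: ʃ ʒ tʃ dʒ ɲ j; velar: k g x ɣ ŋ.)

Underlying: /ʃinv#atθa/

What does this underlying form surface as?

Rule 1: /t/ before /θ/ → [θ] (total assimilation)
After rule 1: ʃinv#aθθa
Rule 2: no segment meets the rule's conditions; no change.

[ʃinv#aθθa]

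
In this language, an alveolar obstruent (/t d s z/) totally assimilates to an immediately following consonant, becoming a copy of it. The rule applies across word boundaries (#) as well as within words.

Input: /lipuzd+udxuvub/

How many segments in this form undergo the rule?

2

/z/ before /d/ → [d] (total assimilation)
/d/ before /x/ → [x] (total assimilation)
2 segments change.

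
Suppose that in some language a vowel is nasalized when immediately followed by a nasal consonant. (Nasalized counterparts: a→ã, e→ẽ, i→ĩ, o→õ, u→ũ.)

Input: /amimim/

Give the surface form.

/a/ before nasal /m/ → [ã]
/i/ before nasal /m/ → [ĩ]
/i/ before nasal /m/ → [ĩ]

[ãmĩmĩm]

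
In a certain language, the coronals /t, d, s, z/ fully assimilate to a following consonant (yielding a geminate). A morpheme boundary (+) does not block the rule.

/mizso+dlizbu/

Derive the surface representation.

/z/ before /s/ → [s] (total assimilation)
/d/ before /l/ → [l] (total assimilation)
/z/ before /b/ → [b] (total assimilation)

[misso+llibbu]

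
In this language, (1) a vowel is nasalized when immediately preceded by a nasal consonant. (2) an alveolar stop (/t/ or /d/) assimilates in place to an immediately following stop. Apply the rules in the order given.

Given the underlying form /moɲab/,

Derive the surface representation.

Rule 1: /o/ after nasal /m/ → [õ]
Rule 1: /a/ after nasal /ɲ/ → [ã]
After rule 1: mõɲãb
Rule 2: no segment meets the rule's conditions; no change.

[mõɲãb]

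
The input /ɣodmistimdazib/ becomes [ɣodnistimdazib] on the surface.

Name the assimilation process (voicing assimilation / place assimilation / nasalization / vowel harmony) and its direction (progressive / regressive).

place assimilation, progressive

/m/→[n].
Each target copies a feature from the preceding segment, so the direction is progressive.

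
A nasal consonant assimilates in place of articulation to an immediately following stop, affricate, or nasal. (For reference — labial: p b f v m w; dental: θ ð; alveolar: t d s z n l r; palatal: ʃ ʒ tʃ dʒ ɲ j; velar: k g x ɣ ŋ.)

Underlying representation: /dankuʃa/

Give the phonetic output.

[daŋkuʃa]

/n/ before /k/ (velar) → [ŋ]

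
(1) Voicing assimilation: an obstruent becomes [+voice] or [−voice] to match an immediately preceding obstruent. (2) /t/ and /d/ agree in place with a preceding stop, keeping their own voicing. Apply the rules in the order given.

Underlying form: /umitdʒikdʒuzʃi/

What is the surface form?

Rule 1: /dʒ/ after /t/ (voiceless) → [tʃ]
Rule 1: /dʒ/ after /k/ (voiceless) → [tʃ]
Rule 1: /ʃ/ after /z/ (voiced) → [ʒ]
After rule 1: umittʃiktʃuzʒi
Rule 2: no segment meets the rule's conditions; no change.

[umittʃiktʃuzʒi]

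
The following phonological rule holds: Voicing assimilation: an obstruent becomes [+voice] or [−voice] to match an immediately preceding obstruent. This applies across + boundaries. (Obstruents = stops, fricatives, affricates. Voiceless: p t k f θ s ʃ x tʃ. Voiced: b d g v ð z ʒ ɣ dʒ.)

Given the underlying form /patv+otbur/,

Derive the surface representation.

/v/ after /t/ (voiceless) → [f]
/b/ after /t/ (voiceless) → [p]

[patf+otpur]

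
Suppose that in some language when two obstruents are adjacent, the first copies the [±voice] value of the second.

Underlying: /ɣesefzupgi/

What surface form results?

[ɣesevzubgi]

/f/ before /z/ (voiced) → [v]
/p/ before /g/ (voiced) → [b]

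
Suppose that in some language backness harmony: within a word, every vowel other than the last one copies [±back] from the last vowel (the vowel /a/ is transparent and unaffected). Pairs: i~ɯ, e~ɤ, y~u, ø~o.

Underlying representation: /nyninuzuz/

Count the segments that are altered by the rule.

2

/y/ harmonizes with /u/ ([+back]) → [u]
/i/ harmonizes with /u/ ([+back]) → [ɯ]
2 segments change.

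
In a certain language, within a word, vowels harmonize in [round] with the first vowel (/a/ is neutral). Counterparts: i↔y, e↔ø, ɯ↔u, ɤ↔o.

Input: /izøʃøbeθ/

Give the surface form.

/ø/ harmonizes with /i/ ([-round]) → [e]
/ø/ harmonizes with /i/ ([-round]) → [e]

[izeʃebeθ]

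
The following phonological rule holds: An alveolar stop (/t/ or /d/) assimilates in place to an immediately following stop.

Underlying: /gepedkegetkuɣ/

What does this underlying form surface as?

[gepegkegekkuɣ]

/d/ before /k/ (velar) → [g]
/t/ before /k/ (velar) → [k]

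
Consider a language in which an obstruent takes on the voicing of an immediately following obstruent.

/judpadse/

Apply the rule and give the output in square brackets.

/d/ before /p/ (voiceless) → [t]
/d/ before /s/ (voiceless) → [t]

[jutpatse]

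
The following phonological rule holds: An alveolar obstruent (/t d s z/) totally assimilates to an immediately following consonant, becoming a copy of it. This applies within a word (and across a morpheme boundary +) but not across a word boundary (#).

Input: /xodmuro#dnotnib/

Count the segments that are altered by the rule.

/d/ before /m/ → [m] (total assimilation)
/d/ before /n/ → [n] (total assimilation)
/t/ before /n/ → [n] (total assimilation)
3 segments change.

3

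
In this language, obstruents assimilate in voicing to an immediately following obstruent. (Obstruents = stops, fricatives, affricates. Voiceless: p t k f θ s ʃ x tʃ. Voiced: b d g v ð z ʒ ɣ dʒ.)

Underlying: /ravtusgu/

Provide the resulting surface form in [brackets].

/v/ before /t/ (voiceless) → [f]
/s/ before /g/ (voiced) → [z]

[raftuzgu]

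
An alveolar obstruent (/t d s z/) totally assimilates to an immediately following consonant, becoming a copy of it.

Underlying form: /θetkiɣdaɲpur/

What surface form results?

/t/ before /k/ → [k] (total assimilation)

[θekkiɣdaɲpur]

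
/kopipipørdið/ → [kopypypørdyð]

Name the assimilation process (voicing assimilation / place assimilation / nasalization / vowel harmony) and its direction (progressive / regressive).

vowel harmony, progressive

/i/→[y] /i/→[y] /i/→[y].
Vowels agree with the first vowel, so the harmony is progressive.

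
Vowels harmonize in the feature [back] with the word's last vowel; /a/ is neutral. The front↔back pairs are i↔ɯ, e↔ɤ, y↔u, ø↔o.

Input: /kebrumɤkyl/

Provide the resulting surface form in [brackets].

/u/ harmonizes with /y/ ([-back]) → [y]
/ɤ/ harmonizes with /y/ ([-back]) → [e]

[kebrymekyl]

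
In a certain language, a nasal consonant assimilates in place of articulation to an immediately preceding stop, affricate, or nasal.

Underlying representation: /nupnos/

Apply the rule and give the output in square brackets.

[nupmos]

/n/ after /p/ (labial) → [m]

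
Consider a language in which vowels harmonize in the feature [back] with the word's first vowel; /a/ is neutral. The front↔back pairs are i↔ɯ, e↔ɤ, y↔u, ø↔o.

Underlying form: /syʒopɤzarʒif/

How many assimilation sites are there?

/o/ harmonizes with /y/ ([-back]) → [ø]
/ɤ/ harmonizes with /y/ ([-back]) → [e]
2 segments change.

2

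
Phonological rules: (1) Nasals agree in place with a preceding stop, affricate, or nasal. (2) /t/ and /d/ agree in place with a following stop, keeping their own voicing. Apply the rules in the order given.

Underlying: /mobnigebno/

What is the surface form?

[mobmigebmo]

Rule 1: /n/ after /b/ (labial) → [m]
Rule 1: /n/ after /b/ (labial) → [m]
After rule 1: mobmigebmo
Rule 2: no segment meets the rule's conditions; no change.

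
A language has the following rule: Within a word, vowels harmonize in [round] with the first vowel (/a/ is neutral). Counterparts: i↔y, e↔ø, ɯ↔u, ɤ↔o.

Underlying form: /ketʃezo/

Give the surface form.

[ketʃezɤ]

/o/ harmonizes with /e/ ([-round]) → [ɤ]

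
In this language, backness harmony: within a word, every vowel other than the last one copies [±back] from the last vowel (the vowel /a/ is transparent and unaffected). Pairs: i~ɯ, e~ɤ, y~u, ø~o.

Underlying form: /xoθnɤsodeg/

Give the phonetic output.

/o/ harmonizes with /e/ ([-back]) → [ø]
/ɤ/ harmonizes with /e/ ([-back]) → [e]
/o/ harmonizes with /e/ ([-back]) → [ø]

[xøθnesødeg]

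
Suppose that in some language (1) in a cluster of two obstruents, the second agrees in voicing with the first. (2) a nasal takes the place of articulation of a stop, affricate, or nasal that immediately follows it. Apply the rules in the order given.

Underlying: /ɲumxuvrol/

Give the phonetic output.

[ɲumxuvrol]

Rule 1: no segment meets the rule's conditions; no change.
After rule 1: ɲumxuvrol
Rule 2: no segment meets the rule's conditions; no change.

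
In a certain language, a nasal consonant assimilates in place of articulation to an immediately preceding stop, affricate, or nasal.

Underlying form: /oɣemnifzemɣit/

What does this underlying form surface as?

/n/ after /m/ (labial) → [m]

[oɣemmifzemɣit]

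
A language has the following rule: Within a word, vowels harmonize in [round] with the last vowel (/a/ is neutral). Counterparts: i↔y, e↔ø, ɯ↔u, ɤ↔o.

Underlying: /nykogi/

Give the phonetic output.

[nikɤgi]

/y/ harmonizes with /i/ ([-round]) → [i]
/o/ harmonizes with /i/ ([-round]) → [ɤ]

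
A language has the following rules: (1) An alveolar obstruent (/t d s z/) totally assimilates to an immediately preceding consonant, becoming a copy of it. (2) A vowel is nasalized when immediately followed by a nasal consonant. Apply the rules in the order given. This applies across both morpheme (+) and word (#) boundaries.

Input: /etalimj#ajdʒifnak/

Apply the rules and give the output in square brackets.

[etalĩmj#ajdʒifnak]

Rule 1: no segment meets the rule's conditions; no change.
After rule 1: etalimj#ajdʒifnak
Rule 2: /i/ before nasal /m/ → [ĩ]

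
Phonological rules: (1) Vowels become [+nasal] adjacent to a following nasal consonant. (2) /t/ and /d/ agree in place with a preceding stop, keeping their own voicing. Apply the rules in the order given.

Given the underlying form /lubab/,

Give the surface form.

Rule 1: no segment meets the rule's conditions; no change.
After rule 1: lubab
Rule 2: no segment meets the rule's conditions; no change.

[lubab]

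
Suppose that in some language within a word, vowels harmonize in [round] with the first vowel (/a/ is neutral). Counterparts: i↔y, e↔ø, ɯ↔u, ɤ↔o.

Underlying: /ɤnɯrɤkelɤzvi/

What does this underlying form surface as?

[ɤnɯrɤkelɤzvi]

no segment meets the rule's conditions; no change.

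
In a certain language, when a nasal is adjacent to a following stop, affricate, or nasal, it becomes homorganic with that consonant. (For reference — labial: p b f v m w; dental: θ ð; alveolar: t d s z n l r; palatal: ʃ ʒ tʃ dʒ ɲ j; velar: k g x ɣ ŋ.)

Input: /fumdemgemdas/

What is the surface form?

/m/ before /d/ (alveolar) → [n]
/m/ before /g/ (velar) → [ŋ]
/m/ before /d/ (alveolar) → [n]

[fundeŋgendas]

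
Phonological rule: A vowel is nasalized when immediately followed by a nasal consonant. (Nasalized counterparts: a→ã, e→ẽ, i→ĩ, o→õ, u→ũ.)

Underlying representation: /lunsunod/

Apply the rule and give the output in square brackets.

/u/ before nasal /n/ → [ũ]
/u/ before nasal /n/ → [ũ]

[lũnsũnod]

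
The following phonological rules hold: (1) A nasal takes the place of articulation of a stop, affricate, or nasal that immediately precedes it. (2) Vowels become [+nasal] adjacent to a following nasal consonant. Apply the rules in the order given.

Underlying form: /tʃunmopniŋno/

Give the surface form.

Rule 1: /m/ after /n/ (alveolar) → [n]
Rule 1: /n/ after /p/ (labial) → [m]
Rule 1: /n/ after /ŋ/ (velar) → [ŋ]
After rule 1: tʃunnopmiŋŋo
Rule 2: /u/ before nasal /n/ → [ũ]
Rule 2: /i/ before nasal /ŋ/ → [ĩ]

[tʃũnnopmĩŋŋo]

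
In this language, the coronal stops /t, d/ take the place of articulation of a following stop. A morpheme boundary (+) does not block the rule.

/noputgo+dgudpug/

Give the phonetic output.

[nopukgo+ggubpug]

/t/ before /g/ (velar) → [k]
/d/ before /g/ (velar) → [g]
/d/ before /p/ (labial) → [b]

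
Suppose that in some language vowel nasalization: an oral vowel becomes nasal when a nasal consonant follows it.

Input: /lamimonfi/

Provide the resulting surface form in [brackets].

[lãmĩmõnfi]

/a/ before nasal /m/ → [ã]
/i/ before nasal /m/ → [ĩ]
/o/ before nasal /n/ → [õ]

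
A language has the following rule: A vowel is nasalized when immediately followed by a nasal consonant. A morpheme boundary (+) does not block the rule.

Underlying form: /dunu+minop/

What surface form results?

[dũnũ+mĩnop]

/u/ before nasal /n/ → [ũ]
/u/ before nasal /m/ → [ũ]
/i/ before nasal /n/ → [ĩ]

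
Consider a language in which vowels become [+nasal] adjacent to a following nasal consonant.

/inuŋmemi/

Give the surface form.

[ĩnũŋmẽmi]

/i/ before nasal /n/ → [ĩ]
/u/ before nasal /ŋ/ → [ũ]
/e/ before nasal /m/ → [ẽ]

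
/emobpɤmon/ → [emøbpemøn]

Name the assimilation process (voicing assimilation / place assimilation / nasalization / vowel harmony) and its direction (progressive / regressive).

/o/→[ø] /ɤ/→[e] /o/→[ø].
Vowels agree with the first vowel, so the harmony is progressive.

vowel harmony, progressive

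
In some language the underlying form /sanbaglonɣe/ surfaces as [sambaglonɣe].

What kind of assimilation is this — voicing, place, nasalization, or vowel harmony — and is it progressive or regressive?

place assimilation, regressive

/n/→[m].
Each target copies a feature from the following segment, so the direction is regressive.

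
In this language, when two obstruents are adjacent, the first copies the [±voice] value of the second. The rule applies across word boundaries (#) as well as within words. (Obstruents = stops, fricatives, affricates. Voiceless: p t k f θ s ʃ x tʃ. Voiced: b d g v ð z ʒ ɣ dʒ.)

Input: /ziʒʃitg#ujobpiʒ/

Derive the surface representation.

[ziʃʃidg#ujoppiʒ]

/ʒ/ before /ʃ/ (voiceless) → [ʃ]
/t/ before /g/ (voiced) → [d]
/b/ before /p/ (voiceless) → [p]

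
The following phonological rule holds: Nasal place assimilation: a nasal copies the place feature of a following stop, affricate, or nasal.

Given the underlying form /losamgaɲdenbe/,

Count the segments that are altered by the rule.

/m/ before /g/ (velar) → [ŋ]
/ɲ/ before /d/ (alveolar) → [n]
/n/ before /b/ (labial) → [m]
3 segments change.

3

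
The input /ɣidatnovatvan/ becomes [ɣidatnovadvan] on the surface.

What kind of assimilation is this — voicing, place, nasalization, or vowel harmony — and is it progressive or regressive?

/t/→[d].
Each target copies a feature from the following segment, so the direction is regressive.

voicing assimilation, regressive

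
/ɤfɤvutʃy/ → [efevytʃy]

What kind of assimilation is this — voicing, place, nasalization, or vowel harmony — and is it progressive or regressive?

vowel harmony, regressive

/ɤ/→[e] /ɤ/→[e] /u/→[y].
Vowels agree with the last vowel, so the harmony is regressive.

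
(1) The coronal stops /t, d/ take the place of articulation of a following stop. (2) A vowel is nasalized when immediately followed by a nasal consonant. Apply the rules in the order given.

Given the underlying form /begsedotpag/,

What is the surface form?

[begsedoppag]

Rule 1: /t/ before /p/ (labial) → [p]
After rule 1: begsedoppag
Rule 2: no segment meets the rule's conditions; no change.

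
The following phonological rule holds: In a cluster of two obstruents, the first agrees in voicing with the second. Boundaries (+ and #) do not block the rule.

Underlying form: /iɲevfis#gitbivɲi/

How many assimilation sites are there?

/v/ before /f/ (voiceless) → [f]
/s/ before /g/ (voiced) → [z]
/t/ before /b/ (voiced) → [d]
3 segments change.

3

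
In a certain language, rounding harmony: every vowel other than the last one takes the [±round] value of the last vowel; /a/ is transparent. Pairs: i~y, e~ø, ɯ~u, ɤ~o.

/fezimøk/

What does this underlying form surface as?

/e/ harmonizes with /ø/ ([+round]) → [ø]
/i/ harmonizes with /ø/ ([+round]) → [y]

[føzymøk]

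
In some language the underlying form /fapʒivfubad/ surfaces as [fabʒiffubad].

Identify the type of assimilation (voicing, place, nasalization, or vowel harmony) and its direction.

voicing assimilation, regressive

/p/→[b] /v/→[f].
Each target copies a feature from the following segment, so the direction is regressive.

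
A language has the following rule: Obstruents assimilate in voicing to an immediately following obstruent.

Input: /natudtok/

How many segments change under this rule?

1

/d/ before /t/ (voiceless) → [t]
1 segment changes.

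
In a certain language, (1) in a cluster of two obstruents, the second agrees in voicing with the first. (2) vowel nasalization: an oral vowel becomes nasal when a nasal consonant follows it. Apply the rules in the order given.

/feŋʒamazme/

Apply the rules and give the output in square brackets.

[fẽŋʒãmazme]

Rule 1: no segment meets the rule's conditions; no change.
After rule 1: feŋʒamazme
Rule 2: /e/ before nasal /ŋ/ → [ẽ]
Rule 2: /a/ before nasal /m/ → [ã]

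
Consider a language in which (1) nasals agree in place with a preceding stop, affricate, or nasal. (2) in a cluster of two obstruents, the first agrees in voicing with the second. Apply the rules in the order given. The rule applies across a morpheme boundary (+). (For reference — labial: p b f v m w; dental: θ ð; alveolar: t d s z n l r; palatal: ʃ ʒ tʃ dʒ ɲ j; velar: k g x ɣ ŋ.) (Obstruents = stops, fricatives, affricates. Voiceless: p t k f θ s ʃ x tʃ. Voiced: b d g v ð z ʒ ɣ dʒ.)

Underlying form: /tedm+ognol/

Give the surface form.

[tedn+ogŋol]

Rule 1: /m/ after /d/ (alveolar) → [n]
Rule 1: /n/ after /g/ (velar) → [ŋ]
After rule 1: tedn+ogŋol
Rule 2: no segment meets the rule's conditions; no change.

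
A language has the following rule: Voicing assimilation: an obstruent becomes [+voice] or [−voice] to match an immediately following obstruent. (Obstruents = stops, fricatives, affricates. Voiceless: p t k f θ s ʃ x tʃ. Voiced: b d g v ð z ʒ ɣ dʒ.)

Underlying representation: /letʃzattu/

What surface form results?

[ledʒzattu]

/tʃ/ before /z/ (voiced) → [dʒ]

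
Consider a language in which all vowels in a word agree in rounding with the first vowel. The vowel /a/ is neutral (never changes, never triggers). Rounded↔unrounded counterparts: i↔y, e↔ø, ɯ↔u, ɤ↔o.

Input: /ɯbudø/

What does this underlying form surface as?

/u/ harmonizes with /ɯ/ ([-round]) → [ɯ]
/ø/ harmonizes with /ɯ/ ([-round]) → [e]

[ɯbɯde]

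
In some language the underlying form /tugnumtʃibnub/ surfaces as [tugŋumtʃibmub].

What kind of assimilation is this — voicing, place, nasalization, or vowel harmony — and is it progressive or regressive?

place assimilation, progressive

/n/→[ŋ] /n/→[m].
Each target copies a feature from the preceding segment, so the direction is progressive.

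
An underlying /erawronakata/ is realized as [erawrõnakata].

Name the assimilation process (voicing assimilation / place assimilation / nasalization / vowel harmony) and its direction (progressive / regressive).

/o/→[õ].
Each target copies a feature from the following segment, so the direction is regressive.

nasalization, regressive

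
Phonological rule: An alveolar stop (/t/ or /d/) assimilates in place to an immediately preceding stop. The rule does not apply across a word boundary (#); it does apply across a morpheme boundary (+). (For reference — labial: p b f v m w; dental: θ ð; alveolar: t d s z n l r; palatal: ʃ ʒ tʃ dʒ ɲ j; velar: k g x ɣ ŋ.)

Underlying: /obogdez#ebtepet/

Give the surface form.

/d/ after /g/ (velar) → [g]
/t/ after /b/ (labial) → [p]

[oboggez#ebpepet]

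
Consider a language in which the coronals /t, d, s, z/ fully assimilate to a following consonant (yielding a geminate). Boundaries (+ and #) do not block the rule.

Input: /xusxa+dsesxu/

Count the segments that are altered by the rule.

3

/s/ before /x/ → [x] (total assimilation)
/d/ before /s/ → [s] (total assimilation)
/s/ before /x/ → [x] (total assimilation)
3 segments change.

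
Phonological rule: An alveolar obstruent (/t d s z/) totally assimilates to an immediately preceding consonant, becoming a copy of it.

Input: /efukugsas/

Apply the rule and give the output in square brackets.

[efukuggas]

/s/ after /g/ → [g] (total assimilation)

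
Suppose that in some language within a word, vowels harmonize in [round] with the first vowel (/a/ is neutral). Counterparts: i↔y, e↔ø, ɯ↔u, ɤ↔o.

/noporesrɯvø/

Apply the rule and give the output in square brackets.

/e/ harmonizes with /o/ ([+round]) → [ø]
/ɯ/ harmonizes with /o/ ([+round]) → [u]

[noporøsruvø]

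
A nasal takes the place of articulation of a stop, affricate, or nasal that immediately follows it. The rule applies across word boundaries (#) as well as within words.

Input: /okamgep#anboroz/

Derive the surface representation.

[okaŋgep#amboroz]

/m/ before /g/ (velar) → [ŋ]
/n/ before /b/ (labial) → [m]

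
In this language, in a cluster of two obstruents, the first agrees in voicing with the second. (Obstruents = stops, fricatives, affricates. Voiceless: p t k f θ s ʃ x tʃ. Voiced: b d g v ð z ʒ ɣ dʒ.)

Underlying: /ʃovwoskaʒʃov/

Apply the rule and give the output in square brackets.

/ʒ/ before /ʃ/ (voiceless) → [ʃ]

[ʃovwoskaʃʃov]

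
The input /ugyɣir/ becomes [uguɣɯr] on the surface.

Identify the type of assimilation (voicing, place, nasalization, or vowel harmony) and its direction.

vowel harmony, progressive

/y/→[u] /i/→[ɯ].
Vowels agree with the first vowel, so the harmony is progressive.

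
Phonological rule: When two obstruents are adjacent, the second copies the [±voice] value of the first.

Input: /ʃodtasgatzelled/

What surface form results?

/t/ after /d/ (voiced) → [d]
/g/ after /s/ (voiceless) → [k]
/z/ after /t/ (voiceless) → [s]

[ʃoddaskatselled]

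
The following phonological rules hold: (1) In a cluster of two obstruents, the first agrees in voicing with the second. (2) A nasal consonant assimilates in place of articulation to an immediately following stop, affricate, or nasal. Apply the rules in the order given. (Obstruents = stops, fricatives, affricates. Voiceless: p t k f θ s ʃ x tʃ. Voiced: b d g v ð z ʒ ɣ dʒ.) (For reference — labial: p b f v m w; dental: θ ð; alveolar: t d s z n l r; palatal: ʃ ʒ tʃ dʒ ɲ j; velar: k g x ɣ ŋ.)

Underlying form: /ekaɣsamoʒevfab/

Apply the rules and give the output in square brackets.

Rule 1: /ɣ/ before /s/ (voiceless) → [x]
Rule 1: /v/ before /f/ (voiceless) → [f]
After rule 1: ekaxsamoʒeffab
Rule 2: no segment meets the rule's conditions; no change.

[ekaxsamoʒeffab]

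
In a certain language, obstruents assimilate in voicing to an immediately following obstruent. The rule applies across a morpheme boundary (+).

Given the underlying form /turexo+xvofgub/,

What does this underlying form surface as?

[turexo+ɣvovgub]

/x/ before /v/ (voiced) → [ɣ]
/f/ before /g/ (voiced) → [v]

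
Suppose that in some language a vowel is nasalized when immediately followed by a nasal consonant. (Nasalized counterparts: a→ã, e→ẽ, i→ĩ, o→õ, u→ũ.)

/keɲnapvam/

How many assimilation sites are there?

2

/e/ before nasal /ɲ/ → [ẽ]
/a/ before nasal /m/ → [ã]
2 segments change.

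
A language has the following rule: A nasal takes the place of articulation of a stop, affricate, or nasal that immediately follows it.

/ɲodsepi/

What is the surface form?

no segment meets the rule's conditions; no change.

[ɲodsepi]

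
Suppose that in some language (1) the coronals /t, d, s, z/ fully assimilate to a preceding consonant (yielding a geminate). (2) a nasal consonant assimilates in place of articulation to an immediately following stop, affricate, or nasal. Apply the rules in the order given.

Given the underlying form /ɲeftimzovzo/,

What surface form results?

Rule 1: /t/ after /f/ → [f] (total assimilation)
Rule 1: /z/ after /m/ → [m] (total assimilation)
Rule 1: /z/ after /v/ → [v] (total assimilation)
After rule 1: ɲeffimmovvo
Rule 2: no segment meets the rule's conditions; no change.

[ɲeffimmovvo]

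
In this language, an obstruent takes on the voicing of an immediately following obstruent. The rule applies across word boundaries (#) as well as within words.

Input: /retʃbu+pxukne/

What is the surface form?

/tʃ/ before /b/ (voiced) → [dʒ]

[redʒbu+pxukne]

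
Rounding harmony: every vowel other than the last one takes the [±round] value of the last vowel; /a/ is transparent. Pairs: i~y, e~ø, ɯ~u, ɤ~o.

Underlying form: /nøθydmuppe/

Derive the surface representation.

[neθidmɯppe]

/ø/ harmonizes with /e/ ([-round]) → [e]
/y/ harmonizes with /e/ ([-round]) → [i]
/u/ harmonizes with /e/ ([-round]) → [ɯ]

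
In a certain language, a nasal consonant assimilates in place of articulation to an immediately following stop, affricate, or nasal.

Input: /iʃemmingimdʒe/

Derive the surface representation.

[iʃemmiŋgiɲdʒe]

/n/ before /g/ (velar) → [ŋ]
/m/ before /dʒ/ (palatal) → [ɲ]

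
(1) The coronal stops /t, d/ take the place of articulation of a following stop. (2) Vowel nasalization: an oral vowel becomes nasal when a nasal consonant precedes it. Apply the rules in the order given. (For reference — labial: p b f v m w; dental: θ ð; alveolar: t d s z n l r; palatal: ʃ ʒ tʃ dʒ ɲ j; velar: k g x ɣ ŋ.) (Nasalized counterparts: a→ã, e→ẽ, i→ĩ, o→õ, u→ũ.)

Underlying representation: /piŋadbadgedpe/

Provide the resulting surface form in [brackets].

Rule 1: /d/ before /b/ (labial) → [b]
Rule 1: /d/ before /g/ (velar) → [g]
Rule 1: /d/ before /p/ (labial) → [b]
After rule 1: piŋabbaggebpe
Rule 2: /a/ after nasal /ŋ/ → [ã]

[piŋãbbaggebpe]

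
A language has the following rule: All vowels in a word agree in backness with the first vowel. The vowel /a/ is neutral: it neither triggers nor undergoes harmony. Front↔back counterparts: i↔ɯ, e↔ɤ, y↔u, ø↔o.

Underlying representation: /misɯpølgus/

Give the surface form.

/ɯ/ harmonizes with /i/ ([-back]) → [i]
/u/ harmonizes with /i/ ([-back]) → [y]

[misipølgys]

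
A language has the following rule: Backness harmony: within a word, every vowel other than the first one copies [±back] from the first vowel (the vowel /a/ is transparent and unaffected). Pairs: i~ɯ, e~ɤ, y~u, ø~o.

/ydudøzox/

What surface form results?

/u/ harmonizes with /y/ ([-back]) → [y]
/o/ harmonizes with /y/ ([-back]) → [ø]

[ydydøzøx]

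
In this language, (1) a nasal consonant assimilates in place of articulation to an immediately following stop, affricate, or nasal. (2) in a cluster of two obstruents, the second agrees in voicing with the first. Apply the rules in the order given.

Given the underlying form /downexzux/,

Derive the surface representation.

Rule 1: no segment meets the rule's conditions; no change.
After rule 1: downexzux
Rule 2: /z/ after /x/ (voiceless) → [s]

[downexsux]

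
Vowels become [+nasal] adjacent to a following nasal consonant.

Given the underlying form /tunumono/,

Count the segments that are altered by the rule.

3

/u/ before nasal /n/ → [ũ]
/u/ before nasal /m/ → [ũ]
/o/ before nasal /n/ → [õ]
3 segments change.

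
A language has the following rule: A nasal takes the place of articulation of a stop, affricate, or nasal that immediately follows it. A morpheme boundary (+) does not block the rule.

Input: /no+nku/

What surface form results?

/n/ before /k/ (velar) → [ŋ]

[no+ŋku]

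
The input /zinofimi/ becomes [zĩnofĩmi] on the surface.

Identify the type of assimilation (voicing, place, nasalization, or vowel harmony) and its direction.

nasalization, regressive

/i/→[ĩ] /i/→[ĩ].
Each target copies a feature from the following segment, so the direction is regressive.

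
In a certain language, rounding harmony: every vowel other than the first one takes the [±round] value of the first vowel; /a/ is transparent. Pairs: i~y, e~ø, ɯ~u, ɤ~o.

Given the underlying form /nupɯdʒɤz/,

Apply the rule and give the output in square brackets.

[nupudʒoz]

/ɯ/ harmonizes with /u/ ([+round]) → [u]
/ɤ/ harmonizes with /u/ ([+round]) → [o]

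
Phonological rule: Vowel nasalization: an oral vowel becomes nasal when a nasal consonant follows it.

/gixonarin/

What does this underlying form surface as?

/o/ before nasal /n/ → [õ]
/i/ before nasal /n/ → [ĩ]

[gixõnarĩn]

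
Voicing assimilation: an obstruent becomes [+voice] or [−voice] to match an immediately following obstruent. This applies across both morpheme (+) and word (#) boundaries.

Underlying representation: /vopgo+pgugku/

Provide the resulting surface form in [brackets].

[vobgo+bgukku]

/p/ before /g/ (voiced) → [b]
/p/ before /g/ (voiced) → [b]
/g/ before /k/ (voiceless) → [k]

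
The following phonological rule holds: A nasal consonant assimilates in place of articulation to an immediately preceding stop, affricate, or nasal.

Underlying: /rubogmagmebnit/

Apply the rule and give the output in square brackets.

[rubogŋagŋebmit]

/m/ after /g/ (velar) → [ŋ]
/m/ after /g/ (velar) → [ŋ]
/n/ after /b/ (labial) → [m]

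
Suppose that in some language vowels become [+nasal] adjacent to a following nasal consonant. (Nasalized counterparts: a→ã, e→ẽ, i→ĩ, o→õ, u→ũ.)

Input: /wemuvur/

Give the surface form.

/e/ before nasal /m/ → [ẽ]

[wẽmuvur]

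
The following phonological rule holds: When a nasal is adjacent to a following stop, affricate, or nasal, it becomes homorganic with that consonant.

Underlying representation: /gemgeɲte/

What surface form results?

/m/ before /g/ (velar) → [ŋ]
/ɲ/ before /t/ (alveolar) → [n]

[geŋgente]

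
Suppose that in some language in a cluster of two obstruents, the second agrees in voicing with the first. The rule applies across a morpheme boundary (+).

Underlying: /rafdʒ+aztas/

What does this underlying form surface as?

/dʒ/ after /f/ (voiceless) → [tʃ]
/t/ after /z/ (voiced) → [d]

[raftʃ+azdas]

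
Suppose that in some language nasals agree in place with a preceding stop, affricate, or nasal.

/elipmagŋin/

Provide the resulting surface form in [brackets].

[elipmagŋin]

no segment meets the rule's conditions; no change.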